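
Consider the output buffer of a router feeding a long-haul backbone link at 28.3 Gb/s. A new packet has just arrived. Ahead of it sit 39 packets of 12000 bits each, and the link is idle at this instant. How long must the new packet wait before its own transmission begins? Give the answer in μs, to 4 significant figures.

Each queued packet: L/R = 12000/28300000000 = 0.424028 μs.
39 queued → 16.5371 μs.
Queuing delay = 16.54 μs.

16.54 μs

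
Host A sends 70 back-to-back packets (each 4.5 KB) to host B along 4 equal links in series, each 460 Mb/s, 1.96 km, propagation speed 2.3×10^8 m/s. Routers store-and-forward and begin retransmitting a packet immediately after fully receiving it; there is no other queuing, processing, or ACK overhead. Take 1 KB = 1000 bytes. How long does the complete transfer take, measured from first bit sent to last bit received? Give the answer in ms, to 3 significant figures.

5.75 ms

Per-hop transmission t_tx = L/R = 36000/460000000 = 0.0782609 ms.
Per-hop propagation t_prop = 1960/2.3e+08 = 0.00852174 ms.
Pipeline fill: first packet needs 4·t_tx to clear all hops; remaining 69 packets each add one t_tx.
Total = (4+70-1)·t_tx + 4·t_prop = 73·0.0782609 + 4·0.00852174 = 5.75 ms.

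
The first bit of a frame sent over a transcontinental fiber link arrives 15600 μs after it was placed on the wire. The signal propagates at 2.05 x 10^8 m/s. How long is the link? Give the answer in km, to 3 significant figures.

3200 km

d = s × t_prop = 2.05e+08 × 0.0156 = 3200 km.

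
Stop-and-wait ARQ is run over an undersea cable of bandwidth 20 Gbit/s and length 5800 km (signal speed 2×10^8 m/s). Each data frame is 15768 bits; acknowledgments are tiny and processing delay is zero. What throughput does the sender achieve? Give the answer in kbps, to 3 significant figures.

t_tx = L/R = 15768/20000000000 = 7.884e-07 s.
t_prop = 5800000/200000000 = 0.029 s; RTT = 0.058 s.
Cycle = t_tx + RTT = 0.0580008 s.
Throughput = L / cycle = 15768 / 0.0580008 = 272 kbps.

272 kbps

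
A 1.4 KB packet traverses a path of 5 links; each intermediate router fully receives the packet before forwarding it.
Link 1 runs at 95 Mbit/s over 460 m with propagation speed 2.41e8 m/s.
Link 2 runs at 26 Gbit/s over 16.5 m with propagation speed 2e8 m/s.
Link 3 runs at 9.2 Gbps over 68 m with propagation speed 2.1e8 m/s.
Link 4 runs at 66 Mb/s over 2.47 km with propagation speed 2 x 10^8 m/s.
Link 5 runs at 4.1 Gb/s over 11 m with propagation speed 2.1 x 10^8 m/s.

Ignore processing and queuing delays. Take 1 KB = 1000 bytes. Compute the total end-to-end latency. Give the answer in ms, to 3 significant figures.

0.307 ms

L = 11200 bits.
Transmission delays (L/R per hop): 0.117895, 0.000430769, 0.00121739, 0.169697, 0.00273171 ms; sum = 0.291972 ms.
Propagation delays (d/s per hop): 0.00190871, 8.25e-05, 0.00032381, 0.01235, 5.2381e-05 ms; sum = 0.0147174 ms.
End-to-end = 0.307 ms.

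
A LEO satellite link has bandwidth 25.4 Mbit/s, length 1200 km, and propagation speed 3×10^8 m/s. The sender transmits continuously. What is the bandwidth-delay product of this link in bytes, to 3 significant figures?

12700 bytes

Propagation delay = 1200000 / 300000000 = 0.004 s.
BDP = R × t_prop = 25400000 × 0.004 = 101600 bits.
In bytes: 101600/8 = 12700 bytes.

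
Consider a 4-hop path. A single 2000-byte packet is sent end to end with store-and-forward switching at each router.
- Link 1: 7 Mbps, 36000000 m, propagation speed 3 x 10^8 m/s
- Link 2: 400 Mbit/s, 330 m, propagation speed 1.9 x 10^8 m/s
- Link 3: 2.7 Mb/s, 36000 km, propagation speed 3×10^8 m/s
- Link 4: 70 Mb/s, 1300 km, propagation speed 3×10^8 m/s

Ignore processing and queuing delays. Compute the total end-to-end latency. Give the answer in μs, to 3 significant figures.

L = 2000 × 8 = 16000 bits.
Transmission delays (L/R per hop): 2285.71, 40, 5925.93, 228.571 μs; sum = 8480.21 μs.
Propagation delays (d/s per hop): 120000, 1.73684, 120000, 4333.33 μs; sum = 244335 μs.
End-to-end = 253000 μs.

253000 μs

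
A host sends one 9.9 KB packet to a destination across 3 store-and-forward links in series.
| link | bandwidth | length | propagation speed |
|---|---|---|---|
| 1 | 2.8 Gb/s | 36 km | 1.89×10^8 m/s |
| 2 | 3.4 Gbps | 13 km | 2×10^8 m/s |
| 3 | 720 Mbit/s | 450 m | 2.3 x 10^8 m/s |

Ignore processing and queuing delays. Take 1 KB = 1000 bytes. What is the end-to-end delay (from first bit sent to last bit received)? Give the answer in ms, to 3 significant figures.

L = 79200 bits.
Transmission delays (L/R per hop): 0.0282857, 0.0232941, 0.11 ms; sum = 0.16158 ms.
Propagation delays (d/s per hop): 0.190476, 0.065, 0.00195652 ms; sum = 0.257433 ms.
End-to-end = 0.419 ms.

0.419 ms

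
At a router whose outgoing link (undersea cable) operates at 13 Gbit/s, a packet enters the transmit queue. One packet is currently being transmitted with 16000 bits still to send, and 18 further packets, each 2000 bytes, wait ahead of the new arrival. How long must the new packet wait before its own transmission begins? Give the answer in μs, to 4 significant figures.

23.38 μs

Each queued packet: L/R = 16000/13000000000 = 1.23077 μs.
18 queued → 22.1538 μs.
Plus remaining 16000 bits of current packet: 1.23077 μs.
Queuing delay = 23.38 μs.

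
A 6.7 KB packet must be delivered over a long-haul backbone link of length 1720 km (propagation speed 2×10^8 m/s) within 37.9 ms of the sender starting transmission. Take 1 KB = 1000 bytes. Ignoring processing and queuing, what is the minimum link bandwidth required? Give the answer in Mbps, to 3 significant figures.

L = 53600 bits.
Propagation delay = 1720000 / 200000000 = 8.6 ms.
Transmission budget = 37.9 − 8.6 = 29.3 ms.
R ≥ L / t_tx = 53600 bits / 0.0293 s = 1.83 Mbps.

1.83 Mbps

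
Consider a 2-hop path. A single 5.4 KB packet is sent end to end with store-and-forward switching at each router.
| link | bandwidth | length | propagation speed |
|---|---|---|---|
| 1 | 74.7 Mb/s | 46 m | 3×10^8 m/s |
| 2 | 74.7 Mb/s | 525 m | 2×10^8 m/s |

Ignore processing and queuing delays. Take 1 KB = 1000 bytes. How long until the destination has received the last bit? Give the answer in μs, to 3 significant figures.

1160 μs

L = 43200 bits.
Transmission delay per hop = L/R = 43200/74700000 = 578.313 μs; 2 hops → 1156.63 μs.
Propagation delays (d/s per hop): 0.153333, 2.625 μs; sum = 2.77833 μs.
End-to-end = 1160 μs.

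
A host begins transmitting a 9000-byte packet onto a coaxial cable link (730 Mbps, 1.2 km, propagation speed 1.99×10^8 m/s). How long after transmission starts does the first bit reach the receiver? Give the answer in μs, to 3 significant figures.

First bit experiences only propagation delay: d/s = 1200/199000000 = 6.03 μs.

6.03 μs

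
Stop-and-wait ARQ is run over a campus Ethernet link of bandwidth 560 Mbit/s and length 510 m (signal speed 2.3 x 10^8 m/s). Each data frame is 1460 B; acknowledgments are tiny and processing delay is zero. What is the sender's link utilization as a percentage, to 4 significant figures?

t_tx = L/R = 11680/560000000 = 2.08571e-05 s.
t_prop = 510/2.3e+08 = 2.21739e-06 s; RTT = 4.43478e-06 s.
Cycle = t_tx + RTT = 2.52919e-05 s.
Utilization = t_tx / cycle = 2.08571e-05/2.52919e-05 = 82.47 %.

82.47 %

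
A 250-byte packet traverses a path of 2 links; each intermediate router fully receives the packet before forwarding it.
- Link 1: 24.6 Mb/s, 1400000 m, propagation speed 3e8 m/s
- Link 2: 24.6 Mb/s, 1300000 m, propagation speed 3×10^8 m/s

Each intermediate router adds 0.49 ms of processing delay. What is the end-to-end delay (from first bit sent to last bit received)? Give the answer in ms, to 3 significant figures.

L = 250 × 8 = 2000 bits.
Transmission delay per hop = L/R = 2000/24600000 = 0.0813008 ms; 2 hops → 0.162602 ms.
Propagation delays (d/s per hop): 4.66667, 4.33333 ms; sum = 9 ms.
Processing at 1 router(s): 1 × 0.49 ms = 0.49 ms.
End-to-end = 9.65 ms.

9.65 ms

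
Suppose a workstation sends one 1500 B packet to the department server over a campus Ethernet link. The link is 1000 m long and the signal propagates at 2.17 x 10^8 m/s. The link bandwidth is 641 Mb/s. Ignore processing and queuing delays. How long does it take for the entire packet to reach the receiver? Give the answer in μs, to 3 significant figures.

L = 1500 × 8 = 12000 bits.
Transmission delay = L/R = 12000 / 641000000 = 18.7207 μs.
Propagation delay = d/s = 1000 m / 217000000 m/s = 4.60829 μs.
Total = 23.3 μs.

23.3 μs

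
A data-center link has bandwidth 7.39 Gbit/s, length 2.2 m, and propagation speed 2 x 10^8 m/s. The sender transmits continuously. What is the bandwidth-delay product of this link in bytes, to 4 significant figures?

Propagation delay = 2.2 / 200000000 = 1.1e-08 s.
BDP = R × t_prop = 7390000000 × 1.1e-08 = 81.29 bits.
In bytes: 81.29/8 = 10.16 bytes.

10.16 bytes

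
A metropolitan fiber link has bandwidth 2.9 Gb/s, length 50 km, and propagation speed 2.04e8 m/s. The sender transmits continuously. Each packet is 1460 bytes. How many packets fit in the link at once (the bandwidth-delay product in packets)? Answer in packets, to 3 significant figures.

Propagation delay = 50000 / 204000000 = 0.000245098 s.
BDP = R × t_prop = 2900000000 × 0.000245098 = 710784 bits.
In packets of 11680 bits: 60.9 packets.

60.9 packets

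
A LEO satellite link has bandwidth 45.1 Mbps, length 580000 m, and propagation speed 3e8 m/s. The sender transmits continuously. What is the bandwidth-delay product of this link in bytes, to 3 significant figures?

10900 bytes

Propagation delay = 580000 / 300000000 = 0.00193333 s.
BDP = R × t_prop = 45100000 × 0.00193333 = 87193.3 bits.
In bytes: 87193.3/8 = 10900 bytes.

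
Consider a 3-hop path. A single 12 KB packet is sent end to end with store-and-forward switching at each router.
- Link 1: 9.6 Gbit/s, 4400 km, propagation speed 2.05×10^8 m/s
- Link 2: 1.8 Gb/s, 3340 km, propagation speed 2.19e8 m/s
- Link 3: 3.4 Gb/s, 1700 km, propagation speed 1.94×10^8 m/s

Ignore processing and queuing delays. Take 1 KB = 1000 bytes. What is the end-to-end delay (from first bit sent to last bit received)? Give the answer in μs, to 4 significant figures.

L = 96000 bits.
Transmission delays (L/R per hop): 10, 53.3333, 28.2353 μs; sum = 91.5686 μs.
Propagation delays (d/s per hop): 21463.4, 15251.1, 8762.89 μs; sum = 45477.4 μs.
End-to-end = 45570 μs.

45570 μs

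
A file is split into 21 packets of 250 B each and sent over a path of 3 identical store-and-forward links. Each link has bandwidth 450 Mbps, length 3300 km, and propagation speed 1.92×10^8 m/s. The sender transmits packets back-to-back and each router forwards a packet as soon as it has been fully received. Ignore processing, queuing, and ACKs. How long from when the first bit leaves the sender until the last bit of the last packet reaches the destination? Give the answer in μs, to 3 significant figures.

51700 μs

Per-hop transmission t_tx = L/R = 2000/450000000 = 4.44444 μs.
Per-hop propagation t_prop = 3300000/192000000 = 17187.5 μs.
Pipeline fill: first packet needs 3·t_tx to clear all hops; remaining 20 packets each add one t_tx.
Total = (3+21-1)·t_tx + 3·t_prop = 23·4.44444 + 3·17187.5 = 51700 μs.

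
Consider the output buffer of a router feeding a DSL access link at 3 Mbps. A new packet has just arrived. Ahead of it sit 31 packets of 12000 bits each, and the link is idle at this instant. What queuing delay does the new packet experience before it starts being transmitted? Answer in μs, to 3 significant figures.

Each queued packet: L/R = 12000/3000000 = 4000 μs.
31 queued → 124000 μs.
Queuing delay = 124000 μs.

124000 μs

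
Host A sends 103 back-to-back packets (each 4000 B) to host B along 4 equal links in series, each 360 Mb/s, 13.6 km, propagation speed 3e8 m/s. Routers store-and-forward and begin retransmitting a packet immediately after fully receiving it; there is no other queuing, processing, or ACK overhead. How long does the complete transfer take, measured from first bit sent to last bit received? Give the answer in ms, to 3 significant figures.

Per-hop transmission t_tx = L/R = 32000/360000000 = 0.0888889 ms.
Per-hop propagation t_prop = 13600/300000000 = 0.0453333 ms.
Pipeline fill: first packet needs 4·t_tx to clear all hops; remaining 102 packets each add one t_tx.
Total = (4+103-1)·t_tx + 4·t_prop = 106·0.0888889 + 4·0.0453333 = 9.60 ms.

9.60 ms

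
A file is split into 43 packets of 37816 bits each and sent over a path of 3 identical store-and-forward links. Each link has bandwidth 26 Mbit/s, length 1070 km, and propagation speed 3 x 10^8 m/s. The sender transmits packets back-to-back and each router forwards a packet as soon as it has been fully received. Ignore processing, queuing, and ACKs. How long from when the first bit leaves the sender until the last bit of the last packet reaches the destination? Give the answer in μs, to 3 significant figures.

Per-hop transmission t_tx = L/R = 37816/26000000 = 1454.46 μs.
Per-hop propagation t_prop = 1070000/300000000 = 3566.67 μs.
Pipeline fill: first packet needs 3·t_tx to clear all hops; remaining 42 packets each add one t_tx.
Total = (3+43-1)·t_tx + 3·t_prop = 45·1454.46 + 3·3566.67 = 76200 μs.

76200 μs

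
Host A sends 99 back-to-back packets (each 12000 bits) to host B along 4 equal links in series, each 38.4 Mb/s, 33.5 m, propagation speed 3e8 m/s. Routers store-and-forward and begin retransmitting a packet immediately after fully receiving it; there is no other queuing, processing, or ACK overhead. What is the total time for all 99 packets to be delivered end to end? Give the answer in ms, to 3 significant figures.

31.9 ms

Per-hop transmission t_tx = L/R = 12000/38400000 = 0.3125 ms.
Per-hop propagation t_prop = 33.5/300000000 = 0.000111667 ms.
Pipeline fill: first packet needs 4·t_tx to clear all hops; remaining 98 packets each add one t_tx.
Total = (4+99-1)·t_tx + 4·t_prop = 102·0.3125 + 4·0.000111667 = 31.9 ms.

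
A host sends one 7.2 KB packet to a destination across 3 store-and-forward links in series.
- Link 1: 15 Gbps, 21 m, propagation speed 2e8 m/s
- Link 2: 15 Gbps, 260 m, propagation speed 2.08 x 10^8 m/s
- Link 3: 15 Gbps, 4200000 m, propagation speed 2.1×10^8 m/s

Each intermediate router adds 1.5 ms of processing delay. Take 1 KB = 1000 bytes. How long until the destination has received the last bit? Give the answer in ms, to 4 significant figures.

L = 57600 bits.
Transmission delay per hop = L/R = 57600/15000000000 = 0.00384 ms; 3 hops → 0.01152 ms.
Propagation delays (d/s per hop): 0.000105, 0.00125, 20 ms; sum = 20.0014 ms.
Processing at 2 router(s): 2 × 1.5 ms = 3 ms.
End-to-end = 23.01 ms.

23.01 ms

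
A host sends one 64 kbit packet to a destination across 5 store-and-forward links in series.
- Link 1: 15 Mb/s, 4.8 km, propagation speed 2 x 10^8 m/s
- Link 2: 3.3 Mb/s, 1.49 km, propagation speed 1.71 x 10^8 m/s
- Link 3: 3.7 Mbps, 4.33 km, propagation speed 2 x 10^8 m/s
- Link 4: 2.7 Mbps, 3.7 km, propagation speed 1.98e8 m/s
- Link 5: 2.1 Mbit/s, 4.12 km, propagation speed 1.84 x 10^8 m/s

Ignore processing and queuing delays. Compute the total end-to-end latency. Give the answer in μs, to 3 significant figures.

95200 μs

L = 64000 bits.
Transmission delays (L/R per hop): 4266.67, 19393.9, 17297.3, 23703.7, 30476.2 μs; sum = 95137.8 μs.
Propagation delays (d/s per hop): 24, 8.71345, 21.65, 18.6869, 22.3913 μs; sum = 95.4416 μs.
End-to-end = 95200 μs.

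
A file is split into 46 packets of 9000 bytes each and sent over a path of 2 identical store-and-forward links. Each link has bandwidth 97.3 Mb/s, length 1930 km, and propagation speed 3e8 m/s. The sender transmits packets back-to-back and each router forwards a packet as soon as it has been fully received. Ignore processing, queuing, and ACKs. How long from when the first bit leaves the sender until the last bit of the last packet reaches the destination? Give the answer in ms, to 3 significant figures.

47.6 ms

Per-hop transmission t_tx = L/R = 72000/97300000 = 0.739979 ms.
Per-hop propagation t_prop = 1930000/300000000 = 6.43333 ms.
Pipeline fill: first packet needs 2·t_tx to clear all hops; remaining 45 packets each add one t_tx.
Total = (2+46-1)·t_tx + 2·t_prop = 47·0.739979 + 2·6.43333 = 47.6 ms.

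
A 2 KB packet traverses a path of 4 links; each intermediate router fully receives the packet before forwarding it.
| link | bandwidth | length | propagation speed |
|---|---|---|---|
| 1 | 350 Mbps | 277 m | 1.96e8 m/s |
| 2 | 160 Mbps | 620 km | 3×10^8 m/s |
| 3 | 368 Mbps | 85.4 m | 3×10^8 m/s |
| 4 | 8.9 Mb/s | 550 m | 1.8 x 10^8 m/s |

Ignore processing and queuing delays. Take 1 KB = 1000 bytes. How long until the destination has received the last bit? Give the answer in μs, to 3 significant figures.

4060 μs

L = 16000 bits.
Transmission delays (L/R per hop): 45.7143, 100, 43.4783, 1797.75 μs; sum = 1986.95 μs.
Propagation delays (d/s per hop): 1.41327, 2066.67, 0.284667, 3.05556 μs; sum = 2071.42 μs.
End-to-end = 4060 μs.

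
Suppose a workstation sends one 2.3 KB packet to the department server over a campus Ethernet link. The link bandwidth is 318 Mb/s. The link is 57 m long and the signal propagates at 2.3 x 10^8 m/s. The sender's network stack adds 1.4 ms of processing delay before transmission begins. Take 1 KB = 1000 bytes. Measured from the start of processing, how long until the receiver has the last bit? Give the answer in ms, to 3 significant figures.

1.46 ms

L = 18400 bits.
Transmission delay = L/R = 18400 / 318000000 = 0.0578616 ms.
Propagation delay = d/s = 57 m / 2.3e+08 m/s = 0.000247826 ms.
Plus processing delay 1.4 ms = 1.4 ms.
Total = 1.46 ms.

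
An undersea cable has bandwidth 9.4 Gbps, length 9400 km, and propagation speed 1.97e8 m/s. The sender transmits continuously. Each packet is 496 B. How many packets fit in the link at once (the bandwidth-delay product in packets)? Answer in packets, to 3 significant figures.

113000 packets

Propagation delay = 9400000 / 197000000 = 0.0477157 s.
BDP = R × t_prop = 9400000000 × 0.0477157 = 448528000 bits.
In packets of 3968 bits: 113000 packets.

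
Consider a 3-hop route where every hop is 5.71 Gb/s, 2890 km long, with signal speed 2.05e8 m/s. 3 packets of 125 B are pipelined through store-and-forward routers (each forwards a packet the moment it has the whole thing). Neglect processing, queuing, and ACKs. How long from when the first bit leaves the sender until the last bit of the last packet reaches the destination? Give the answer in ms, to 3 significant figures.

Per-hop transmission t_tx = L/R = 1000/5710000000 = 0.000175131 ms.
Per-hop propagation t_prop = 2890000/2.05e+08 = 14.0976 ms.
Pipeline fill: first packet needs 3·t_tx to clear all hops; remaining 2 packets each add one t_tx.
Total = (3+3-1)·t_tx + 3·t_prop = 5·0.000175131 + 3·14.0976 = 42.3 ms.

42.3 ms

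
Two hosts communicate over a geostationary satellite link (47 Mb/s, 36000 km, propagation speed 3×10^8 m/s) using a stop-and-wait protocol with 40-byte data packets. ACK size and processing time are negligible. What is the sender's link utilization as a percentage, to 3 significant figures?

0.00284 %

t_tx = L/R = 320/47000000 = 6.80851e-06 s.
t_prop = 36000000/300000000 = 0.12 s; RTT = 0.24 s.
Cycle = t_tx + RTT = 0.240007 s.
Utilization = t_tx / cycle = 6.80851e-06/0.240007 = 0.00284 %.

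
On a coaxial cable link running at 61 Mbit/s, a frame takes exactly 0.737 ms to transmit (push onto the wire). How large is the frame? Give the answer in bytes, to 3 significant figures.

L = R × t_tx = 61000000 b/s × 0.000737 s = 44957 bits.
In bytes: 44957 / 8 = 5620 bytes.

5620 bytes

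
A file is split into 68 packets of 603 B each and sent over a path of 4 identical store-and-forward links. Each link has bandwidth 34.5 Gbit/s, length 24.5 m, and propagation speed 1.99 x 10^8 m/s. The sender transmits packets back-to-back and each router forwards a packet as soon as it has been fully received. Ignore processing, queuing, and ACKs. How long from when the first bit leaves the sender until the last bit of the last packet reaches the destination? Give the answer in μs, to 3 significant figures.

Per-hop transmission t_tx = L/R = 4824/34500000000 = 0.139826 μs.
Per-hop propagation t_prop = 24.5/199000000 = 0.123116 μs.
Pipeline fill: first packet needs 4·t_tx to clear all hops; remaining 67 packets each add one t_tx.
Total = (4+68-1)·t_tx + 4·t_prop = 71·0.139826 + 4·0.123116 = 10.4 μs.

10.4 μs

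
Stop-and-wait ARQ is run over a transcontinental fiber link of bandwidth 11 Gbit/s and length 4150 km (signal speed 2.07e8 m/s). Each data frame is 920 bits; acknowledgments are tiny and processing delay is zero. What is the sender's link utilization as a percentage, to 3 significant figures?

t_tx = L/R = 920/11000000000 = 8.36364e-08 s.
t_prop = 4150000/2.07e+08 = 0.0200483 s; RTT = 0.0400966 s.
Cycle = t_tx + RTT = 0.0400967 s.
Utilization = t_tx / cycle = 8.36364e-08/0.0400967 = 0.000209 %.

0.000209 %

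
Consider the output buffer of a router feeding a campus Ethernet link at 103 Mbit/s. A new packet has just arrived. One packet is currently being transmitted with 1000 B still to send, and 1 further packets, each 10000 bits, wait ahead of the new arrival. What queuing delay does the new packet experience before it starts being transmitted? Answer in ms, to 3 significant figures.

0.175 ms

Each queued packet: L/R = 10000/103000000 = 0.0970874 ms.
1 queued → 0.0970874 ms.
Plus remaining 8000 bits of current packet: 0.0776699 ms.
Queuing delay = 0.175 ms.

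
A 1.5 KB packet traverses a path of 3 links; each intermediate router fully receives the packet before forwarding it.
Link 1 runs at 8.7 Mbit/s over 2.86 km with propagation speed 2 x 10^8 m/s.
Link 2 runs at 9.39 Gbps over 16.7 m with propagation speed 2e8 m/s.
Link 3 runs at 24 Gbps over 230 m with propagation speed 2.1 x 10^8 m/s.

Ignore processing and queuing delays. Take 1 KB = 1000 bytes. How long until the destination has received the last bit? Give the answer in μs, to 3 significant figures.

L = 12000 bits.
Transmission delays (L/R per hop): 1379.31, 1.27796, 0.5 μs; sum = 1381.09 μs.
Propagation delays (d/s per hop): 14.3, 0.0835, 1.09524 μs; sum = 15.4787 μs.
End-to-end = 1400 μs.

1400 μs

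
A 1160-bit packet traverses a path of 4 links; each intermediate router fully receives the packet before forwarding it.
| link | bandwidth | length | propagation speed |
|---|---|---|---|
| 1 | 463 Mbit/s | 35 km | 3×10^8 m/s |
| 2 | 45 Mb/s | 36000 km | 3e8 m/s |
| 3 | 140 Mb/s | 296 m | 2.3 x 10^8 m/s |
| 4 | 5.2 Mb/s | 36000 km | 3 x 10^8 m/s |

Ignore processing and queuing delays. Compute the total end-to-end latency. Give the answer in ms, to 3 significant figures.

240 ms

Transmission delays (L/R per hop): 0.0025054, 0.0257778, 0.00828571, 0.223077 ms; sum = 0.259646 ms.
Propagation delays (d/s per hop): 0.116667, 120, 0.00128696, 120 ms; sum = 240.118 ms.
End-to-end = 240 ms.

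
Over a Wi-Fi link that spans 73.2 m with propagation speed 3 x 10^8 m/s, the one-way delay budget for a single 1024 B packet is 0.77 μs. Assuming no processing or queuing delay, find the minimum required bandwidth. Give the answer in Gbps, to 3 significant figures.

L = 8192 bits.
Propagation delay = 73.2 / 300000000 = 0.244 μs.
Transmission budget = 0.77 − 0.244 = 0.526 μs.
R ≥ L / t_tx = 8192 bits / 5.26e-07 s = 15.6 Gbps.

15.6 Gbps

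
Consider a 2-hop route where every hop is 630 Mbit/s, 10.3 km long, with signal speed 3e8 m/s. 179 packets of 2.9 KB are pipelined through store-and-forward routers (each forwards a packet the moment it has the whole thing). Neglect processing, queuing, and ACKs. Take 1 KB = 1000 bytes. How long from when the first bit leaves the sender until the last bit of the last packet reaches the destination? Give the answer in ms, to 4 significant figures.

Per-hop transmission t_tx = L/R = 23200/630000000 = 0.0368254 ms.
Per-hop propagation t_prop = 10300/300000000 = 0.0343333 ms.
Pipeline fill: first packet needs 2·t_tx to clear all hops; remaining 178 packets each add one t_tx.
Total = (2+179-1)·t_tx + 2·t_prop = 180·0.0368254 + 2·0.0343333 = 6.697 ms.

6.697 ms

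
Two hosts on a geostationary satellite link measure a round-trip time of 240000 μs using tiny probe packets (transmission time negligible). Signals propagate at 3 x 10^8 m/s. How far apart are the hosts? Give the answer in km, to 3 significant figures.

One-way propagation = RTT/2 = 120000 μs.
d = s × t = 300000000 × 0.12 = 36000 km.

36000 km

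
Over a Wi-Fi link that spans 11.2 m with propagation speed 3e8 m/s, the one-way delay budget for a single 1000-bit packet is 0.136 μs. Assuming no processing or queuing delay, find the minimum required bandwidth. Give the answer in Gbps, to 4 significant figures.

Propagation delay = 11.2 / 300000000 = 0.0373333 μs.
Transmission budget = 0.136 − 0.0373333 = 0.0986667 μs.
R ≥ L / t_tx = 1000 bits / 9.86667e-08 s = 10.14 Gbps.

10.14 Gbps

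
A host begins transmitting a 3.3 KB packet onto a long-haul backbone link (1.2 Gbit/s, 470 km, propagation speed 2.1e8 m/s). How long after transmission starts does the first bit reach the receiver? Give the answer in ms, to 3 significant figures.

2.24 ms

First bit experiences only propagation delay: d/s = 470000/210000000 = 2.24 ms.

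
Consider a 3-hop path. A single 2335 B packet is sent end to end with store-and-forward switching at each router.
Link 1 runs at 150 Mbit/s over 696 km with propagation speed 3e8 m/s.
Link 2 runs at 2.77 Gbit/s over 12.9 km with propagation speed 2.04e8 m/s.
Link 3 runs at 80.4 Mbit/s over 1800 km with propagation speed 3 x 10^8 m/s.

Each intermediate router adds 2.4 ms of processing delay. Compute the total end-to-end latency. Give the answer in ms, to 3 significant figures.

L = 2335 × 8 = 18680 bits.
Transmission delays (L/R per hop): 0.124533, 0.00674368, 0.232338 ms; sum = 0.363615 ms.
Propagation delays (d/s per hop): 2.32, 0.0632353, 6 ms; sum = 8.38324 ms.
Processing at 2 router(s): 2 × 2.4 ms = 4.8 ms.
End-to-end = 13.5 ms.

13.5 ms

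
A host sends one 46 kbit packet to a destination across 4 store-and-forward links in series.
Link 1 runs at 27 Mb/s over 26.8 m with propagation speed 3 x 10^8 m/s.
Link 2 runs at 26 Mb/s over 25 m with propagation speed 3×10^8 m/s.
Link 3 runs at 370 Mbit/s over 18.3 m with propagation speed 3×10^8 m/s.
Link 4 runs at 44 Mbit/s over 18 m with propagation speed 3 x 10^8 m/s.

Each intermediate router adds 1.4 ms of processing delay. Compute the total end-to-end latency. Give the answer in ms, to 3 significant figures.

L = 46000 bits.
Transmission delays (L/R per hop): 1.7037, 1.76923, 0.124324, 1.04545 ms; sum = 4.64271 ms.
Propagation delays (d/s per hop): 8.93333e-05, 8.33333e-05, 6.1e-05, 6e-05 ms; sum = 0.000293667 ms.
Processing at 3 router(s): 3 × 1.4 ms = 4.2 ms.
End-to-end = 8.84 ms.

8.84 ms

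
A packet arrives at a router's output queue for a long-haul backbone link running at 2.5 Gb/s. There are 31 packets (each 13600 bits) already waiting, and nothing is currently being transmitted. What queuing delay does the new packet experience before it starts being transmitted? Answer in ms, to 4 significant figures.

0.1686 ms

Each queued packet: L/R = 13600/2500000000 = 0.00544 ms.
31 queued → 0.16864 ms.
Queuing delay = 0.1686 ms.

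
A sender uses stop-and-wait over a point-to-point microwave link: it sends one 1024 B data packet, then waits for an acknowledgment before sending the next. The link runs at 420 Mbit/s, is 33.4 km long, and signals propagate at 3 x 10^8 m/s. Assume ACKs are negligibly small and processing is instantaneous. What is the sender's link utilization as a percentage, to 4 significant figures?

t_tx = L/R = 8192/420000000 = 1.95048e-05 s.
t_prop = 33400/300000000 = 0.000111333 s; RTT = 0.000222667 s.
Cycle = t_tx + RTT = 0.000242171 s.
Utilization = t_tx / cycle = 1.95048e-05/0.000242171 = 8.054 %.

8.054 %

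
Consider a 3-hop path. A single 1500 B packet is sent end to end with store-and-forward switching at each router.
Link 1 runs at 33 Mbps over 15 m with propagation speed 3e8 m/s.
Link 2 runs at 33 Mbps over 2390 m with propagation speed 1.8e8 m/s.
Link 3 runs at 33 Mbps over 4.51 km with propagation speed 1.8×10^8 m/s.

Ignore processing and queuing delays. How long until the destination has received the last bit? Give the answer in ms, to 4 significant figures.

1.129 ms

L = 1500 × 8 = 12000 bits.
Transmission delay per hop = L/R = 12000/33000000 = 0.363636 ms; 3 hops → 1.09091 ms.
Propagation delays (d/s per hop): 5e-05, 0.0132778, 0.0250556 ms; sum = 0.0383833 ms.
End-to-end = 1.129 ms.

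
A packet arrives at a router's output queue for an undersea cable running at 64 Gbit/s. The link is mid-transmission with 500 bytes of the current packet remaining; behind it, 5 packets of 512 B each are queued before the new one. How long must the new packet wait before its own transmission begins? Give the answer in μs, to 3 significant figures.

Each queued packet: L/R = 4096/64000000000 = 0.064 μs.
5 queued → 0.32 μs.
Plus remaining 4000 bits of current packet: 0.0625 μs.
Queuing delay = 0.383 μs.

0.383 μs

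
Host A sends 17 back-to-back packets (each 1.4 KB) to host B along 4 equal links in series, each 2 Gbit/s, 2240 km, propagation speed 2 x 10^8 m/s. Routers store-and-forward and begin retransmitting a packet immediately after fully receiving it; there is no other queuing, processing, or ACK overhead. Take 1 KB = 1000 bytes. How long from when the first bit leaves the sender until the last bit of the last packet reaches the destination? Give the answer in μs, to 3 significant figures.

44900 μs

Per-hop transmission t_tx = L/R = 11200/2000000000 = 5.6 μs.
Per-hop propagation t_prop = 2240000/200000000 = 11200 μs.
Pipeline fill: first packet needs 4·t_tx to clear all hops; remaining 16 packets each add one t_tx.
Total = (4+17-1)·t_tx + 4·t_prop = 20·5.6 + 4·11200 = 44900 μs.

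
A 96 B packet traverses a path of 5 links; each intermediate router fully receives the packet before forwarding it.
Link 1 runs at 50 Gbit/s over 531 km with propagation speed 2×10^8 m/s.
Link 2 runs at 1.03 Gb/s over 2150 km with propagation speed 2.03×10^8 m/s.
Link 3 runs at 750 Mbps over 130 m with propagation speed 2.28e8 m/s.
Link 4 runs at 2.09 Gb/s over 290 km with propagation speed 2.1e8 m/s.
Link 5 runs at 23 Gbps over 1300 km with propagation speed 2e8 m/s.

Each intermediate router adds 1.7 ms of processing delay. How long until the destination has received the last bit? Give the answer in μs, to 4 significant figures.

27930 μs

L = 96 × 8 = 768 bits.
Transmission delays (L/R per hop): 0.01536, 0.745631, 1.024, 0.367464, 0.0333913 μs; sum = 2.18585 μs.
Propagation delays (d/s per hop): 2655, 10591.1, 0.570175, 1380.95, 6500 μs; sum = 21127.7 μs.
Processing at 4 router(s): 4 × 1.7 ms = 6800 μs.
End-to-end = 27930 μs.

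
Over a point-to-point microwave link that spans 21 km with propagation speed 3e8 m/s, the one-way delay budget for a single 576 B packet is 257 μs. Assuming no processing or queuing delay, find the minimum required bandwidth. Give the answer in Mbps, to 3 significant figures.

24.6 Mbps

L = 4608 bits.
Propagation delay = 21000 / 300000000 = 70 μs.
Transmission budget = 257 − 70 = 187 μs.
R ≥ L / t_tx = 4608 bits / 0.000187 s = 24.6 Mbps.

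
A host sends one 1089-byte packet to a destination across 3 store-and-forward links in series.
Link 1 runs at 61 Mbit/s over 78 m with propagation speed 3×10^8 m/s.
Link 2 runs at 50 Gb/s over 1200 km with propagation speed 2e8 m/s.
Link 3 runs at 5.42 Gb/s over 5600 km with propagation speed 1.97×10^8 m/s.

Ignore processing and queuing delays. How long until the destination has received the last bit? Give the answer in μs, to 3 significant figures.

L = 1089 × 8 = 8712 bits.
Transmission delays (L/R per hop): 142.82, 0.17424, 1.60738 μs; sum = 144.601 μs.
Propagation delays (d/s per hop): 0.26, 6000, 28426.4 μs; sum = 34426.7 μs.
End-to-end = 34600 μs.

34600 μs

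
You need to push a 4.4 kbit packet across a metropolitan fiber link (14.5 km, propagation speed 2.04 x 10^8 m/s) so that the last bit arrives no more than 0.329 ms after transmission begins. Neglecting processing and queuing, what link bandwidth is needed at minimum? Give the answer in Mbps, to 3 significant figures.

17.1 Mbps

Propagation delay = 14500 / 204000000 = 0.0710784 ms.
Transmission budget = 0.329 − 0.0710784 = 0.257922 ms.
R ≥ L / t_tx = 4400 bits / 0.000257922 s = 17.1 Mbps.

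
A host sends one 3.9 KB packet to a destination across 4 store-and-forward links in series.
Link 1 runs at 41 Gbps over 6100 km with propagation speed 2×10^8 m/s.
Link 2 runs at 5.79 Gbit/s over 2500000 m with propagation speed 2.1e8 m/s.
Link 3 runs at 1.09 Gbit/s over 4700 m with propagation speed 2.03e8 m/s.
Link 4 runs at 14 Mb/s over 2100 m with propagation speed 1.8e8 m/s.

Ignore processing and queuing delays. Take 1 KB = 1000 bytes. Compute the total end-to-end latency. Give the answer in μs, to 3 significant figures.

44700 μs

L = 31200 bits.
Transmission delays (L/R per hop): 0.760976, 5.3886, 28.6239, 2228.57 μs; sum = 2263.34 μs.
Propagation delays (d/s per hop): 30500, 11904.8, 23.1527, 11.6667 μs; sum = 42439.6 μs.
End-to-end = 44700 μs.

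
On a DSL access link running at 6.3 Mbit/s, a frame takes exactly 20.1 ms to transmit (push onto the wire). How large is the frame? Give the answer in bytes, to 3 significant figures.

L = R × t_tx = 6300000 b/s × 0.0201 s = 126630 bits.
In bytes: 126630 / 8 = 15800 bytes.

15800 bytes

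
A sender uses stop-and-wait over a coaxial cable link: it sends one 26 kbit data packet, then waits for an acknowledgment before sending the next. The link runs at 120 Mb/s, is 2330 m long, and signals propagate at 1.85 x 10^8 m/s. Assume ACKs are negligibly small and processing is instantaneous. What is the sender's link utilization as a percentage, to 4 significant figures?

t_tx = L/R = 26000/120000000 = 0.000216667 s.
t_prop = 2330/185000000 = 1.25946e-05 s; RTT = 2.51892e-05 s.
Cycle = t_tx + RTT = 0.000241856 s.
Utilization = t_tx / cycle = 0.000216667/0.000241856 = 89.59 %.

89.59 %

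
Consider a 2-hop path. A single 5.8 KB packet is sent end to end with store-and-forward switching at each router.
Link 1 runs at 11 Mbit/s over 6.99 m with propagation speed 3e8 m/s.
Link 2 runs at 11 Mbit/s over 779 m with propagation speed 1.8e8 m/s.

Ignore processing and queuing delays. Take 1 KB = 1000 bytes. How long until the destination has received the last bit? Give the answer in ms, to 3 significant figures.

L = 46400 bits.
Transmission delay per hop = L/R = 46400/11000000 = 4.21818 ms; 2 hops → 8.43636 ms.
Propagation delays (d/s per hop): 2.33e-05, 0.00432778 ms; sum = 0.00435108 ms.
End-to-end = 8.44 ms.

8.44 ms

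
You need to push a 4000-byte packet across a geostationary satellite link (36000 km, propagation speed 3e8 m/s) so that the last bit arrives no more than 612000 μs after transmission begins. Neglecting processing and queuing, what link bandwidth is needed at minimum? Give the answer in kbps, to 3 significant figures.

65.0 kbps

L = 32000 bits.
Propagation delay = 36000000 / 300000000 = 120000 μs.
Transmission budget = 612000 − 120000 = 492000 μs.
R ≥ L / t_tx = 32000 bits / 0.492 s = 65.0 kbps.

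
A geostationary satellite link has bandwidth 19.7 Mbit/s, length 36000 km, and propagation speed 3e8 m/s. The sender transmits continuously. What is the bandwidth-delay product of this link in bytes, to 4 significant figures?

295500 bytes

Propagation delay = 36000000 / 300000000 = 0.12 s.
BDP = R × t_prop = 19700000 × 0.12 = 2364000 bits.
In bytes: 2364000/8 = 295500 bytes.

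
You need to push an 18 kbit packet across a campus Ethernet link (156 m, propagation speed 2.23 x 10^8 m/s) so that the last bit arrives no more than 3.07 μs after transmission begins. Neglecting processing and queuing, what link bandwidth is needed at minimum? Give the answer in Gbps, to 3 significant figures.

7.59 Gbps

Propagation delay = 156 / 223000000 = 0.699552 μs.
Transmission budget = 3.07 − 0.699552 = 2.37045 μs.
R ≥ L / t_tx = 18000 bits / 2.37045e-06 s = 7.59 Gbps.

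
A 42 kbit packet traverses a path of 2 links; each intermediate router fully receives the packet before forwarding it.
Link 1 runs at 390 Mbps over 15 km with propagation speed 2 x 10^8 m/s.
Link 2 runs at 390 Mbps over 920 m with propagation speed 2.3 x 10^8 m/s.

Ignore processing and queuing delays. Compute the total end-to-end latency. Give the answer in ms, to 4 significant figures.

L = 42000 bits.
Transmission delay per hop = L/R = 42000/390000000 = 0.107692 ms; 2 hops → 0.215385 ms.
Propagation delays (d/s per hop): 0.075, 0.004 ms; sum = 0.079 ms.
End-to-end = 0.2944 ms.

0.2944 ms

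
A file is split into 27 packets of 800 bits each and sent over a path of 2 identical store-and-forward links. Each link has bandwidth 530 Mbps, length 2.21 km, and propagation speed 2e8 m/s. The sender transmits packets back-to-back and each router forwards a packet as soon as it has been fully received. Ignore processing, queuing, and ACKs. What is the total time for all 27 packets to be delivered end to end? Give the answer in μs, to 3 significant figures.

Per-hop transmission t_tx = L/R = 800/530000000 = 1.50943 μs.
Per-hop propagation t_prop = 2210/200000000 = 11.05 μs.
Pipeline fill: first packet needs 2·t_tx to clear all hops; remaining 26 packets each add one t_tx.
Total = (2+27-1)·t_tx + 2·t_prop = 28·1.50943 + 2·11.05 = 64.4 μs.

64.4 μs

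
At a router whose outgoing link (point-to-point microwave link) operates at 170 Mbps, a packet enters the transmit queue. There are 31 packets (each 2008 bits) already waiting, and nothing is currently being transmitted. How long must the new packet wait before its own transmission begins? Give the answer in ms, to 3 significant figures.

Each queued packet: L/R = 2008/170000000 = 0.0118118 ms.
31 queued → 0.366165 ms.
Queuing delay = 0.366 ms.

0.366 ms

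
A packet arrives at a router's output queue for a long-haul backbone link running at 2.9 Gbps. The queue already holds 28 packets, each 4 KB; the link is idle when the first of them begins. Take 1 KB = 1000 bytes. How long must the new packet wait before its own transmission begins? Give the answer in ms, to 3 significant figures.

0.309 ms

Each queued packet: L/R = 32000/2900000000 = 0.0110345 ms.
28 queued → 0.308966 ms.
Queuing delay = 0.309 ms.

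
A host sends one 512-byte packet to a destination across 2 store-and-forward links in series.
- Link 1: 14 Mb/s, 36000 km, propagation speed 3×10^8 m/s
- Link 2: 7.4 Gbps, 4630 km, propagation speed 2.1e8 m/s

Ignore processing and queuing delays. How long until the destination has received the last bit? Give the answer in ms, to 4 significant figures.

142.3 ms

L = 512 × 8 = 4096 bits.
Transmission delays (L/R per hop): 0.292571, 0.000553514 ms; sum = 0.293125 ms.
Propagation delays (d/s per hop): 120, 22.0476 ms; sum = 142.048 ms.
End-to-end = 142.3 ms.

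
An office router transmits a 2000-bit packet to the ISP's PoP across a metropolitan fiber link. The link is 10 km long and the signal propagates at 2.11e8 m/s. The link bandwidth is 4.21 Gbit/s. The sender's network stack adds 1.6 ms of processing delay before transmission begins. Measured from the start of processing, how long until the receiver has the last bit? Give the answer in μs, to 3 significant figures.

1650 μs

Transmission delay = L/R = 2000 / 4210000000 = 0.475059 μs.
Propagation delay = d/s = 10000 m / 211000000 m/s = 47.3934 μs.
Plus processing delay 1.6 ms = 1600 μs.
Total = 1650 μs.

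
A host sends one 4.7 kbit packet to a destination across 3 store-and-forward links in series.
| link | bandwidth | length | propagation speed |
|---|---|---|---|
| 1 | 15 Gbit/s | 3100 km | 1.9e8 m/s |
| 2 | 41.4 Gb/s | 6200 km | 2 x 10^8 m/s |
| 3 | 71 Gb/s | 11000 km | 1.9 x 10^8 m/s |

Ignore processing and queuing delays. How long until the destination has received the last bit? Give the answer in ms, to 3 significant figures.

L = 4700 bits.
Transmission delays (L/R per hop): 0.000313333, 0.000113527, 6.61972e-05 ms; sum = 0.000493057 ms.
Propagation delays (d/s per hop): 16.3158, 31, 57.8947 ms; sum = 105.211 ms.
End-to-end = 105 ms.

105 ms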